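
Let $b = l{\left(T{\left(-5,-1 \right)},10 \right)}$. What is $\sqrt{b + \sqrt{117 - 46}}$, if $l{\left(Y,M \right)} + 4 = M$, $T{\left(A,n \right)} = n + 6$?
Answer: $\sqrt{6 + \sqrt{71}} \approx 3.7982$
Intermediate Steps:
$T{\left(A,n \right)} = 6 + n$
$l{\left(Y,M \right)} = -4 + M$
$b = 6$ ($b = -4 + 10 = 6$)
$\sqrt{b + \sqrt{117 - 46}} = \sqrt{6 + \sqrt{117 - 46}} = \sqrt{6 + \sqrt{71}}$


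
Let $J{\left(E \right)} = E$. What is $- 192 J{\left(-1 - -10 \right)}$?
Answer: $-1728$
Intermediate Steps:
$- 192 J{\left(-1 - -10 \right)} = - 192 \left(-1 - -10\right) = - 192 \left(-1 + 10\right) = \left(-192\right) 9 = -1728$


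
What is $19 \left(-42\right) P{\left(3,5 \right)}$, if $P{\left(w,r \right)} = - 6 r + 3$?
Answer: $21546$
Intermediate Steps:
$P{\left(w,r \right)} = 3 - 6 r$
$19 \left(-42\right) P{\left(3,5 \right)} = 19 \left(-42\right) \left(3 - 30\right) = - 798 \left(3 - 30\right) = \left(-798\right) \left(-27\right) = 21546$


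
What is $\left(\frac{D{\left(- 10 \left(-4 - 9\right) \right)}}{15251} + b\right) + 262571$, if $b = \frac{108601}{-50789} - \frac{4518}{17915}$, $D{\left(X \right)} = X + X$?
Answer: $\frac{3643574282590386368}{13876655143685} \approx 2.6257 \cdot 10^{5}$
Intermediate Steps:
$D{\left(X \right)} = 2 X$
$b = - \frac{2175051617}{909884935}$ ($b = 108601 \left(- \frac{1}{50789}\right) - \frac{4518}{17915} = - \frac{108601}{50789} - \frac{4518}{17915} = - \frac{2175051617}{909884935} \approx -2.3905$)
$\left(\frac{D{\left(- 10 \left(-4 - 9\right) \right)}}{15251} + b\right) + 262571 = \left(\frac{2 \left(- 10 \left(-4 - 9\right)\right)}{15251} - \frac{2175051617}{909884935}\right) + 262571 = \left(2 \left(\left(-10\right) \left(-13\right)\right) \frac{1}{15251} - \frac{2175051617}{909884935}\right) + 262571 = \left(2 \cdot 130 \cdot \frac{1}{15251} - \frac{2175051617}{909884935}\right) + 262571 = \left(260 \cdot \frac{1}{15251} - \frac{2175051617}{909884935}\right) + 262571 = \left(\frac{260}{15251} - \frac{2175051617}{909884935}\right) + 262571 = - \frac{32935142127767}{13876655143685} + 262571 = \frac{3643574282590386368}{13876655143685}$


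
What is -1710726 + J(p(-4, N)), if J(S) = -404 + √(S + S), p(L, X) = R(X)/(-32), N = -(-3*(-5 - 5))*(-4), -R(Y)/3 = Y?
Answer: -1711130 + 3*√10/2 ≈ -1.7111e+6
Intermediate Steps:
R(Y) = -3*Y
N = 120 (N = -(-3*(-10))*(-4) = -30*(-4) = -1*(-120) = 120)
p(L, X) = 3*X/32 (p(L, X) = -3*X/(-32) = -3*X*(-1/32) = 3*X/32)
J(S) = -404 + √2*√S (J(S) = -404 + √(2*S) = -404 + √2*√S)
-1710726 + J(p(-4, N)) = -1710726 + (-404 + √2*√((3/32)*120)) = -1710726 + (-404 + √2*√(45/4)) = -1710726 + (-404 + √2*(3*√5/2)) = -1710726 + (-404 + 3*√10/2) = -1711130 + 3*√10/2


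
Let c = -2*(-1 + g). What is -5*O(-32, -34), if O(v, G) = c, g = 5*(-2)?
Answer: -110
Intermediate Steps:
g = -10
c = 22 (c = -2*(-1 - 10) = -2*(-11) = 22)
O(v, G) = 22
-5*O(-32, -34) = -5*22 = -110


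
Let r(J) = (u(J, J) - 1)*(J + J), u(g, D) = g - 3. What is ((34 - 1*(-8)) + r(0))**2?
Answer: 1764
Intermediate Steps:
u(g, D) = -3 + g
r(J) = 2*J*(-4 + J) (r(J) = ((-3 + J) - 1)*(J + J) = (-4 + J)*(2*J) = 2*J*(-4 + J))
((34 - 1*(-8)) + r(0))**2 = ((34 - 1*(-8)) + 2*0*(-4 + 0))**2 = ((34 + 8) + 2*0*(-4))**2 = (42 + 0)**2 = 42**2 = 1764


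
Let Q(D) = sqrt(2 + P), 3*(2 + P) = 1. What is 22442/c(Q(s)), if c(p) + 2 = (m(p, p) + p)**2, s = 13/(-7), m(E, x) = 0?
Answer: -67326/5 ≈ -13465.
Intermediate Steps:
P = -5/3 (P = -2 + (1/3)*1 = -2 + 1/3 = -5/3 ≈ -1.6667)
s = -13/7 (s = 13*(-1/7) = -13/7 ≈ -1.8571)
Q(D) = sqrt(3)/3 (Q(D) = sqrt(2 - 5/3) = sqrt(1/3) = sqrt(3)/3)
c(p) = -2 + p**2 (c(p) = -2 + (0 + p)**2 = -2 + p**2)
22442/c(Q(s)) = 22442/(-2 + (sqrt(3)/3)**2) = 22442/(-2 + 1/3) = 22442/(-5/3) = 22442*(-3/5) = -67326/5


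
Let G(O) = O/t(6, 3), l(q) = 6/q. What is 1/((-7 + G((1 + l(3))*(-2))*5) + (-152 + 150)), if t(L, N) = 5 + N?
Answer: -4/51 ≈ -0.078431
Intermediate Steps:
G(O) = O/8 (G(O) = O/(5 + 3) = O/8)
1/((-7 + G((1 + l(3))*(-2))*5) + (-152 + 150)) = 1/((-7 + (((1 + 6/3)*(-2))/8)*5) + (-152 + 150)) = 1/((-7 + (((1 + 6*(⅓))*(-2))/8)*5) - 2) = 1/((-7 + (((1 + 2)*(-2))/8)*5) - 2) = 1/((-7 + ((3*(-2))/8)*5) - 2) = 1/((-7 + ((⅛)*(-6))*5) - 2) = 1/((-7 - ¾*5) - 2) = 1/((-7 - 15/4) - 2) = 1/(-43/4 - 2) = 1/(-51/4) = -4/51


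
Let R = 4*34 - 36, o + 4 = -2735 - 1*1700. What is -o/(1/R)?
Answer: 443900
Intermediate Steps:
o = -4439 (o = -4 + (-2735 - 1*1700) = -4 + (-2735 - 1700) = -4 - 4435 = -4439)
R = 100 (R = 136 - 36 = 100)
-o/(1/R) = -(-4439)/(1/100) = -(-4439)/1/100 = -(-4439)*100 = -1*(-443900) = 443900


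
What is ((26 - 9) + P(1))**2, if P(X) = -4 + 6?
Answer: 361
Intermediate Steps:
P(X) = 2
((26 - 9) + P(1))**2 = ((26 - 9) + 2)**2 = (17 + 2)**2 = 19**2 = 361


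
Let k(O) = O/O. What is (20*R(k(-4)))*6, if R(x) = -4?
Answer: -480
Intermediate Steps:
k(O) = 1
(20*R(k(-4)))*6 = (20*(-4))*6 = -80*6 = -480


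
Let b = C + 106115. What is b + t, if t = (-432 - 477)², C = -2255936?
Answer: -1323540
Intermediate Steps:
t = 826281 (t = (-909)² = 826281)
b = -2149821 (b = -2255936 + 106115 = -2149821)
b + t = -2149821 + 826281 = -1323540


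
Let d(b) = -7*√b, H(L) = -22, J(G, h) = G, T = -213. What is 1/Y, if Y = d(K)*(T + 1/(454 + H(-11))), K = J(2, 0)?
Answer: 216*√2/644105 ≈ 0.00047426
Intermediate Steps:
K = 2
Y = 644105*√2/432 (Y = (-7*√2)*(-213 + 1/(454 - 22)) = (-7*√2)*(-213 + 1/432) = -7*√2*(-92015/432) = 644105*√2/432 ≈ 2108.6)
1/Y = 1/(644105*√2/432) = 216*√2/644105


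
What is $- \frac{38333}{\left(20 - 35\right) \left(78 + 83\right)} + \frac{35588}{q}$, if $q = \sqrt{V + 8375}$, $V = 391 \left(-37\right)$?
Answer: $\frac{38333}{2415} - \frac{17794 i \sqrt{1523}}{1523} \approx 15.873 - 455.96 i$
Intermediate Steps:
$V = -14467$
$q = 2 i \sqrt{1523}$ ($q = \sqrt{-14467 + 8375} = \sqrt{-6092} = 2 i \sqrt{1523} \approx 78.051 i$)
$- \frac{38333}{\left(20 - 35\right) \left(78 + 83\right)} + \frac{35588}{q} = - \frac{38333}{\left(20 - 35\right) \left(78 + 83\right)} + \frac{35588}{2 i \sqrt{1523}} = - \frac{38333}{\left(-15\right) 161} + 35588 \left(- \frac{i \sqrt{1523}}{3046}\right) = - \frac{38333}{-2415} - \frac{17794 i \sqrt{1523}}{1523} = \left(-38333\right) \left(- \frac{1}{2415}\right) - \frac{17794 i \sqrt{1523}}{1523} = \frac{38333}{2415} - \frac{17794 i \sqrt{1523}}{1523}$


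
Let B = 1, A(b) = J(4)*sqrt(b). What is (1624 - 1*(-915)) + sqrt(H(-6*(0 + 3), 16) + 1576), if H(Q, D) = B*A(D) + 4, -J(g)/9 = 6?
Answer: 2539 + 2*sqrt(341) ≈ 2575.9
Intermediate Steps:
J(g) = -54 (J(g) = -9*6 = -54)
A(b) = -54*sqrt(b)
H(Q, D) = 4 - 54*sqrt(D) (H(Q, D) = 1*(-54*sqrt(D)) + 4 = -54*sqrt(D) + 4 = 4 - 54*sqrt(D))
(1624 - 1*(-915)) + sqrt(H(-6*(0 + 3), 16) + 1576) = (1624 - 1*(-915)) + sqrt((4 - 54*sqrt(16)) + 1576) = (1624 + 915) + sqrt((4 - 54*4) + 1576) = 2539 + sqrt((4 - 216) + 1576) = 2539 + sqrt(-212 + 1576) = 2539 + sqrt(1364) = 2539 + 2*sqrt(341)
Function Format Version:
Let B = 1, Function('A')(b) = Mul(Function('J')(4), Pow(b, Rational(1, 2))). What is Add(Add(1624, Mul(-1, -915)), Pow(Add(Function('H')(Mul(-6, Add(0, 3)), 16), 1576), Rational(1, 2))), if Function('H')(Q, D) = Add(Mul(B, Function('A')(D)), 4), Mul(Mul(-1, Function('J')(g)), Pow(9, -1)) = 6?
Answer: Add(2539, Mul(2, Pow(341, Rational(1, 2)))) ≈ 2575.9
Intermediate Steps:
Function('J')(g) = -54 (Function('J')(g) = Mul(-9, 6) = -54)
Function('A')(b) = Mul(-54, Pow(b, Rational(1, 2)))
Function('H')(Q, D) = Add(4, Mul(-54, Pow(D, Rational(1, 2)))) (Function('H')(Q, D) = Add(Mul(1, Mul(-54, Pow(D, Rational(1, 2)))), 4) = Add(Mul(-54, Pow(D, Rational(1, 2))), 4) = Add(4, Mul(-54, Pow(D, Rational(1, 2)))))
Add(Add(1624, Mul(-1, -915)), Pow(Add(Function('H')(Mul(-6, Add(0, 3)), 16), 1576), Rational(1, 2))) = Add(Add(1624, Mul(-1, -915)), Pow(Add(Add(4, Mul(-54, Pow(16, Rational(1, 2)))), 1576), Rational(1, 2))) = Add(Add(1624, 915), Pow(Add(Add(4, Mul(-54, 4)), 1576), Rational(1, 2))) = Add(2539, Pow(Add(Add(4, -216), 1576), Rational(1, 2))) = Add(2539, Pow(Add(-212, 1576), Rational(1, 2))) = Add(2539, Pow(1364, Rational(1, 2))) = Add(2539, Mul(2, Pow(341, Rational(1, 2))))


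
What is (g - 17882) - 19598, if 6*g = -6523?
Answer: -231403/6 ≈ -38567.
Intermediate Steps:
g = -6523/6 (g = (⅙)*(-6523) = -6523/6 ≈ -1087.2)
(g - 17882) - 19598 = (-6523/6 - 17882) - 19598 = -113815/6 - 19598 = -231403/6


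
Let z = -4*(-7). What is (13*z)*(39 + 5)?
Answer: 16016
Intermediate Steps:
z = 28
(13*z)*(39 + 5) = (13*28)*(39 + 5) = 364*44 = 16016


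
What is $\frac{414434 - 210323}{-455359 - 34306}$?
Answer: $- \frac{204111}{489665} \approx -0.41684$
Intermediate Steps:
$\frac{414434 - 210323}{-455359 - 34306} = \frac{204111}{-489665} = 204111 \left(- \frac{1}{489665}\right) = - \frac{204111}{489665}$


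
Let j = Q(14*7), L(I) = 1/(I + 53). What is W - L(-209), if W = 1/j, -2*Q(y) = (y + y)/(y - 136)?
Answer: 3013/7644 ≈ 0.39417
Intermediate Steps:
L(I) = 1/(53 + I)
Q(y) = -y/(-136 + y) (Q(y) = -(y + y)/(2*(y - 136)) = -2*y/(2*(-136 + y)) = -y/(-136 + y))
j = 49/19 (j = -14*7/(-136 + 14*7) = -1*98/(-136 + 98) = -1*98/(-38) = -1*98*(-1/38) = 49/19 ≈ 2.5789)
W = 19/49 (W = 1/(49/19) = 19/49 ≈ 0.38775)
W - L(-209) = 19/49 - 1/(53 - 209) = 19/49 - 1/(-156) = 19/49 - 1*(-1/156) = 19/49 + 1/156 = 3013/7644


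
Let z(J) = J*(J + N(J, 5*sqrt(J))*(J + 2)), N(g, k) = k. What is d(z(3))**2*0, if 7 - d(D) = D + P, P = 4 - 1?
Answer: 0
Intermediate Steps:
P = 3
z(J) = J*(J + 5*sqrt(J)*(2 + J)) (z(J) = J*(J + (5*sqrt(J))*(J + 2)) = J*(J + (5*sqrt(J))*(2 + J)) = J*(J + 5*sqrt(J)*(2 + J)))
d(D) = 4 - D (d(D) = 7 - (D + 3) = 7 - (3 + D) = 7 + (-3 - D) = 4 - D)
d(z(3))**2*0 = (4 - 3*(3 + 5*3**(3/2) + 10*sqrt(3)))**2*0 = (4 - 3*(3 + 5*(3*sqrt(3)) + 10*sqrt(3)))**2*0 = (4 - 3*(3 + 15*sqrt(3) + 10*sqrt(3)))**2*0 = (4 - 3*(3 + 25*sqrt(3)))**2*0 = (4 - (9 + 75*sqrt(3)))**2*0 = (4 + (-9 - 75*sqrt(3)))**2*0 = (-5 - 75*sqrt(3))**2*0 = 0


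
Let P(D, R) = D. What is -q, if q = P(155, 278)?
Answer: -155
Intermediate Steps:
q = 155
-q = -1*155 = -155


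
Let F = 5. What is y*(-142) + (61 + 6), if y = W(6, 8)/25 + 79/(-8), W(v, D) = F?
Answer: 28817/20 ≈ 1440.8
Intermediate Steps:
W(v, D) = 5
y = -387/40 (y = 5/25 + 79/(-8) = 5*(1/25) + 79*(-1/8) = 1/5 - 79/8 = -387/40 ≈ -9.6750)
y*(-142) + (61 + 6) = -387/40*(-142) + (61 + 6) = 27477/20 + 67 = 28817/20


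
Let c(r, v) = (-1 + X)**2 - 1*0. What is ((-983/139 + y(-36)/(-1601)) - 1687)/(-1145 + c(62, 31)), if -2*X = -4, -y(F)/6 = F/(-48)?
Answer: 753992901/509169232 ≈ 1.4808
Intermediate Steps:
y(F) = F/8 (y(F) = -6*F/(-48) = -6*F*(-1)/48 = -(-1)*F/8 = F/8)
X = 2 (X = -1/2*(-4) = 2)
c(r, v) = 1 (c(r, v) = (-1 + 2)**2 - 1*0 = 1**2 + 0 = 1 + 0 = 1)
((-983/139 + y(-36)/(-1601)) - 1687)/(-1145 + c(62, 31)) = ((-983/139 + ((1/8)*(-36))/(-1601)) - 1687)/(-1145 + 1) = ((-983*1/139 - 9/2*(-1/1601)) - 1687)/(-1144) = ((-983/139 + 9/3202) - 1687)*(-1/1144) = (-3146315/445078 - 1687)*(-1/1144) = -753992901/445078*(-1/1144) = 753992901/509169232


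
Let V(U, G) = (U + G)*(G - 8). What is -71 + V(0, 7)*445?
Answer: -3186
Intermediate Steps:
V(U, G) = (-8 + G)*(G + U) (V(U, G) = (G + U)*(-8 + G) = (-8 + G)*(G + U))
-71 + V(0, 7)*445 = -71 + (7² - 8*7 - 8*0 + 7*0)*445 = -71 + (49 - 56 + 0 + 0)*445 = -71 - 7*445 = -71 - 3115 = -3186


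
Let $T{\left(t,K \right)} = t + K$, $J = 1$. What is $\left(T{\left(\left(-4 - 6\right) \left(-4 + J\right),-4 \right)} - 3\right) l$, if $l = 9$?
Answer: $207$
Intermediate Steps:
$T{\left(t,K \right)} = K + t$
$\left(T{\left(\left(-4 - 6\right) \left(-4 + J\right),-4 \right)} - 3\right) l = \left(\left(-4 + \left(-4 - 6\right) \left(-4 + 1\right)\right) - 3\right) 9 = \left(\left(-4 - -30\right) - 3\right) 9 = \left(\left(-4 + 30\right) - 3\right) 9 = \left(26 - 3\right) 9 = 23 \cdot 9 = 207$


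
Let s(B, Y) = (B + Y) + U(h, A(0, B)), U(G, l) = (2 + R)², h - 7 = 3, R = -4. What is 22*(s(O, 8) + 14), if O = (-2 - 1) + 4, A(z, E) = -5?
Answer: 594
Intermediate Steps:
h = 10 (h = 7 + 3 = 10)
U(G, l) = 4 (U(G, l) = (2 - 4)² = (-2)² = 4)
O = 1 (O = -3 + 4 = 1)
s(B, Y) = 4 + B + Y (s(B, Y) = (B + Y) + 4 = 4 + B + Y)
22*(s(O, 8) + 14) = 22*((4 + 1 + 8) + 14) = 22*(13 + 14) = 22*27 = 594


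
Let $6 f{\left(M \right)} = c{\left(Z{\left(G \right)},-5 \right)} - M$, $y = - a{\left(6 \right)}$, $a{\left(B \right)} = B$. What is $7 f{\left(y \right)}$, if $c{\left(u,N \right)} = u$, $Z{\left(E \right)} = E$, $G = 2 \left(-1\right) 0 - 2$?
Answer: $\frac{14}{3} \approx 4.6667$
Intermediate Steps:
$G = -2$ ($G = \left(-2\right) 0 - 2 = 0 - 2 = -2$)
$y = -6$ ($y = \left(-1\right) 6 = -6$)
$f{\left(M \right)} = - \frac{1}{3} - \frac{M}{6}$ ($f{\left(M \right)} = \frac{-2 - M}{6} = - \frac{1}{3} - \frac{M}{6}$)
$7 f{\left(y \right)} = 7 \left(- \frac{1}{3} - -1\right) = 7 \left(- \frac{1}{3} + 1\right) = 7 \cdot \frac{2}{3} = \frac{14}{3}$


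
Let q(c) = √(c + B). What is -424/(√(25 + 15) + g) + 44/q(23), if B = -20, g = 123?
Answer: -52152/15089 + 44*√3/3 + 848*√10/15089 ≈ 22.125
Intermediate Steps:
q(c) = √(-20 + c) (q(c) = √(c - 20) = √(-20 + c))
-424/(√(25 + 15) + g) + 44/q(23) = -424/(√(25 + 15) + 123) + 44/(√(-20 + 23)) = -424/(√40 + 123) + 44/(√3) = -424/(2*√10 + 123) + 44*(√3/3) = -424/(123 + 2*√10) + 44*√3/3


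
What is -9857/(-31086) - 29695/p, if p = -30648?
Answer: 204199351/158787288 ≈ 1.2860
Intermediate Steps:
-9857/(-31086) - 29695/p = -9857/(-31086) - 29695/(-30648) = -9857*(-1/31086) - 29695*(-1/30648) = 9857/31086 + 29695/30648 = 204199351/158787288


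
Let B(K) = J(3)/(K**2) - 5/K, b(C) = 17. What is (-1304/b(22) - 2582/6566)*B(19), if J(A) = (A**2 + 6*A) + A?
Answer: 279693635/20147771 ≈ 13.882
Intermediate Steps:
J(A) = A**2 + 7*A
B(K) = -5/K + 30/K**2 (B(K) = (3*(7 + 3))/(K**2) - 5/K = (3*10)/K**2 - 5/K = 30/K**2 - 5/K = -5/K + 30/K**2)
(-1304/b(22) - 2582/6566)*B(19) = (-1304/17 - 2582/6566)*(5*(6 - 1*19)/19**2) = (-1304*1/17 - 2582*1/6566)*(5*(1/361)*(6 - 19)) = (-1304/17 - 1291/3283)*(5*(1/361)*(-13)) = -4302979/55811*(-65/361) = 279693635/20147771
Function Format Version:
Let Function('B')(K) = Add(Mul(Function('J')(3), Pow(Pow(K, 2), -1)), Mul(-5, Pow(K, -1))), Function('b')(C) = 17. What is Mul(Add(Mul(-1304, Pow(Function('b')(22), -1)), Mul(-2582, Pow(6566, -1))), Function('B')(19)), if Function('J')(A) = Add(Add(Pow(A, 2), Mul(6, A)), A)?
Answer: Rational(279693635, 20147771) ≈ 13.882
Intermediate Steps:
Function('J')(A) = Add(Pow(A, 2), Mul(7, A))
Function('B')(K) = Add(Mul(-5, Pow(K, -1)), Mul(30, Pow(K, -2))) (Function('B')(K) = Add(Mul(Mul(3, Add(7, 3)), Pow(Pow(K, 2), -1)), Mul(-5, Pow(K, -1))) = Add(Mul(Mul(3, 10), Pow(K, -2)), Mul(-5, Pow(K, -1))) = Add(Mul(30, Pow(K, -2)), Mul(-5, Pow(K, -1))) = Add(Mul(-5, Pow(K, -1)), Mul(30, Pow(K, -2))))
Mul(Add(Mul(-1304, Pow(Function('b')(22), -1)), Mul(-2582, Pow(6566, -1))), Function('B')(19)) = Mul(Add(Mul(-1304, Pow(17, -1)), Mul(-2582, Pow(6566, -1))), Mul(5, Pow(19, -2), Add(6, Mul(-1, 19)))) = Mul(Add(Mul(-1304, Rational(1, 17)), Mul(-2582, Rational(1, 6566))), Mul(5, Rational(1, 361), Add(6, -19))) = Mul(Add(Rational(-1304, 17), Rational(-1291, 3283)), Mul(5, Rational(1, 361), -13)) = Mul(Rational(-4302979, 55811), Rational(-65, 361)) = Rational(279693635, 20147771)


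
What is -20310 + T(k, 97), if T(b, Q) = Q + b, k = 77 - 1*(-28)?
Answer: -20108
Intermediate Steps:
k = 105 (k = 77 + 28 = 105)
-20310 + T(k, 97) = -20310 + (97 + 105) = -20310 + 202 = -20108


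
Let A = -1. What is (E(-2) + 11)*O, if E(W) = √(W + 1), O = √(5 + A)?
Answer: 22 + 2*I ≈ 22.0 + 2.0*I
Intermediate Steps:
O = 2 (O = √(5 - 1) = √4 = 2)
E(W) = √(1 + W)
(E(-2) + 11)*O = (√(1 - 2) + 11)*2 = (√(-1) + 11)*2 = (I + 11)*2 = (11 + I)*2 = 22 + 2*I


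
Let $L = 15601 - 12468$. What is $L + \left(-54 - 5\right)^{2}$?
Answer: $6614$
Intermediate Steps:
$L = 3133$
$L + \left(-54 - 5\right)^{2} = 3133 + \left(-54 - 5\right)^{2} = 3133 + \left(-59\right)^{2} = 3133 + 3481 = 6614$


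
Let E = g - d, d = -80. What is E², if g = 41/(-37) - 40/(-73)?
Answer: 46038997489/7295401 ≈ 6310.7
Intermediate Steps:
g = -1513/2701 (g = 41*(-1/37) - 40*(-1/73) = -41/37 + 40/73 = -1513/2701 ≈ -0.56016)
E = 214567/2701 (E = -1513/2701 - 1*(-80) = -1513/2701 + 80 = 214567/2701 ≈ 79.440)
E² = (214567/2701)² = 46038997489/7295401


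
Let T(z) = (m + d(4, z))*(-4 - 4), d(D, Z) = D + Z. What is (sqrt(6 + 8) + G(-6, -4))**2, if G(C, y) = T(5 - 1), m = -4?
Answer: (-32 + sqrt(14))**2 ≈ 798.53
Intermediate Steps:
T(z) = -8*z (T(z) = (-4 + (4 + z))*(-4 - 4) = z*(-8) = -8*z)
G(C, y) = -32 (G(C, y) = -8*(5 - 1) = -8*4 = -32)
(sqrt(6 + 8) + G(-6, -4))**2 = (sqrt(6 + 8) - 32)**2 = (sqrt(14) - 32)**2 = (-32 + sqrt(14))**2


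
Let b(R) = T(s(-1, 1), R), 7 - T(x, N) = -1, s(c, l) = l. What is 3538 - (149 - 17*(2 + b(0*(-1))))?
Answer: 3559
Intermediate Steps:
T(x, N) = 8 (T(x, N) = 7 - 1*(-1) = 7 + 1 = 8)
b(R) = 8
3538 - (149 - 17*(2 + b(0*(-1)))) = 3538 - (149 - 17*(2 + 8)) = 3538 - (149 - 17*10) = 3538 - (149 - 170) = 3538 - 1*(-21) = 3538 + 21 = 3559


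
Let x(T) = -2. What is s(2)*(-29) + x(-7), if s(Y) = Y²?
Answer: -118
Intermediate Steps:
s(2)*(-29) + x(-7) = 2²*(-29) - 2 = 4*(-29) - 2 = -116 - 2 = -118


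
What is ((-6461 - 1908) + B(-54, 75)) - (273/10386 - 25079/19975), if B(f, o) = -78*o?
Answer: -983207899777/69153450 ≈ -14218.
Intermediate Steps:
((-6461 - 1908) + B(-54, 75)) - (273/10386 - 25079/19975) = ((-6461 - 1908) - 78*75) - (273/10386 - 25079/19975) = (-8369 - 5850) - (273*(1/10386) - 25079*1/19975) = -14219 - (91/3462 - 25079/19975) = -14219 - 1*(-85005773/69153450) = -14219 + 85005773/69153450 = -983207899777/69153450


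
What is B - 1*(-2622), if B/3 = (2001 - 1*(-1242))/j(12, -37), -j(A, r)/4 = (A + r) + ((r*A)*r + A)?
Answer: 172150791/65660 ≈ 2621.9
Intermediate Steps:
j(A, r) = -8*A - 4*r - 4*A*r**2 (j(A, r) = -4*((A + r) + ((r*A)*r + A)) = -4*((A + r) + ((A*r)*r + A)) = -4*((A + r) + (A*r**2 + A)) = -4*((A + r) + (A + A*r**2)) = -4*(r + 2*A + A*r**2) = -8*A - 4*r - 4*A*r**2)
B = -9729/65660 (B = 3*((2001 - 1*(-1242))/(-8*12 - 4*(-37) - 4*12*(-37)**2)) = 3*((2001 + 1242)/(-96 + 148 - 4*12*1369)) = 3*(3243/(-96 + 148 - 65712)) = 3*(3243/(-65660)) = 3*(3243*(-1/65660)) = 3*(-3243/65660) = -9729/65660 ≈ -0.14817)
B - 1*(-2622) = -9729/65660 - 1*(-2622) = -9729/65660 + 2622 = 172150791/65660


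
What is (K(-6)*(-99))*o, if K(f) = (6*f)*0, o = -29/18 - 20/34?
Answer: 0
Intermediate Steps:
o = -673/306 (o = -29*1/18 - 20*1/34 = -29/18 - 10/17 = -673/306 ≈ -2.1993)
K(f) = 0
(K(-6)*(-99))*o = (0*(-99))*(-673/306) = 0*(-673/306) = 0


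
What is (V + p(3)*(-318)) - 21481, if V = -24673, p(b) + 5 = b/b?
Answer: -44882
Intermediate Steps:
p(b) = -4 (p(b) = -5 + b/b = -5 + 1 = -4)
(V + p(3)*(-318)) - 21481 = (-24673 - 4*(-318)) - 21481 = (-24673 + 1272) - 21481 = -23401 - 21481 = -44882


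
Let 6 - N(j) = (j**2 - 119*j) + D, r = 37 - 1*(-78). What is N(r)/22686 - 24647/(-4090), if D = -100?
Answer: 280728391/46392870 ≈ 6.0511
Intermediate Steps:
r = 115 (r = 37 + 78 = 115)
N(j) = 106 - j**2 + 119*j (N(j) = 6 - ((j**2 - 119*j) - 100) = 6 - (-100 + j**2 - 119*j) = 6 + (100 - j**2 + 119*j) = 106 - j**2 + 119*j)
N(r)/22686 - 24647/(-4090) = (106 - 1*115**2 + 119*115)/22686 - 24647/(-4090) = (106 - 1*13225 + 13685)*(1/22686) - 24647*(-1/4090) = (106 - 13225 + 13685)*(1/22686) + 24647/4090 = 566*(1/22686) + 24647/4090 = 283/11343 + 24647/4090 = 280728391/46392870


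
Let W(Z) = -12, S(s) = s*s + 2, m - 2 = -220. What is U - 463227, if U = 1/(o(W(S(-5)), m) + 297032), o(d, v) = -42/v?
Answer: -14997673134434/32376509 ≈ -4.6323e+5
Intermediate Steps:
m = -218 (m = 2 - 220 = -218)
S(s) = 2 + s² (S(s) = s² + 2 = 2 + s²)
U = 109/32376509 (U = 1/(-42/(-218) + 297032) = 1/(-42*(-1/218) + 297032) = 1/(21/109 + 297032) = 1/(32376509/109) = 109/32376509 ≈ 3.3666e-6)
U - 463227 = 109/32376509 - 463227 = -14997673134434/32376509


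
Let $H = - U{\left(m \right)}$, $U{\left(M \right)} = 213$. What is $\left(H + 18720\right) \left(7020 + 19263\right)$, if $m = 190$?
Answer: $486419481$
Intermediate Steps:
$H = -213$ ($H = \left(-1\right) 213 = -213$)
$\left(H + 18720\right) \left(7020 + 19263\right) = \left(-213 + 18720\right) \left(7020 + 19263\right) = 18507 \cdot 26283 = 486419481$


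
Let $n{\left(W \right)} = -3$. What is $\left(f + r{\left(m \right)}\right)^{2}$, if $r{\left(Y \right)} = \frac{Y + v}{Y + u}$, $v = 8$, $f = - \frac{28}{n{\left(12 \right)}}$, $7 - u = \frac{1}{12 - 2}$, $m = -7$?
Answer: $\frac{4}{9} \approx 0.44444$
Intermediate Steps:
$u = \frac{69}{10}$ ($u = 7 - \frac{1}{12 - 2} = 7 - \frac{1}{10} = \frac{69}{10} \approx 6.9$)
$f = \frac{28}{3}$ ($f = - \frac{28}{-3} = \left(-28\right) \left(- \frac{1}{3}\right) = \frac{28}{3} \approx 9.3333$)
$r{\left(Y \right)} = \frac{8 + Y}{\frac{69}{10} + Y}$ ($r{\left(Y \right)} = \frac{Y + 8}{Y + \frac{69}{10}} = \frac{8 + Y}{\frac{69}{10} + Y}$)
$\left(f + r{\left(m \right)}\right)^{2} = \left(\frac{28}{3} + \frac{10 \left(8 - 7\right)}{69 + 10 \left(-7\right)}\right)^{2} = \left(\frac{28}{3} + 10 \frac{1}{69 - 70} \cdot 1\right)^{2} = \left(\frac{28}{3} + 10 \frac{1}{-1} \cdot 1\right)^{2} = \left(\frac{28}{3} + 10 \left(-1\right) 1\right)^{2} = \left(\frac{28}{3} - 10\right)^{2} = \left(- \frac{2}{3}\right)^{2} = \frac{4}{9}$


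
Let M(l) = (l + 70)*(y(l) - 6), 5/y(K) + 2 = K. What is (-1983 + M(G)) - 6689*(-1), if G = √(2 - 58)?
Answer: (3943*I + 4303*√14)/(I + √14) ≈ 4279.0 - 89.8*I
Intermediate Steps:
y(K) = 5/(-2 + K)
G = 2*I*√14 (G = √(-56) = 2*I*√14 ≈ 7.4833*I)
M(l) = (-6 + 5/(-2 + l))*(70 + l) (M(l) = (l + 70)*(5/(-2 + l) - 6) = (70 + l)*(-6 + 5/(-2 + l)) = (-6 + 5/(-2 + l))*(70 + l))
(-1983 + M(G)) - 6689*(-1) = (-1983 + (1190 - 806*I*√14 - 6*(2*I*√14)²)/(-2 + 2*I*√14)) - 6689*(-1) = (-1983 + (1190 - 806*I*√14 - 6*(-56))/(-2 + 2*I*√14)) - 1*(-6689) = (-1983 + (1190 - 806*I*√14 + 336)/(-2 + 2*I*√14)) + 6689 = (-1983 + (1526 - 806*I*√14)/(-2 + 2*I*√14)) + 6689 = 4706 + (1526 - 806*I*√14)/(-2 + 2*I*√14)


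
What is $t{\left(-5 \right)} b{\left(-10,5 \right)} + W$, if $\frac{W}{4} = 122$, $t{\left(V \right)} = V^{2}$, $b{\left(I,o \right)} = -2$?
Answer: $438$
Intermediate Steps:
$W = 488$ ($W = 4 \cdot 122 = 488$)
$t{\left(-5 \right)} b{\left(-10,5 \right)} + W = \left(-5\right)^{2} \left(-2\right) + 488 = 25 \left(-2\right) + 488 = -50 + 488 = 438$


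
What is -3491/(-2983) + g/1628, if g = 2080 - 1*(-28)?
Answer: 2992878/1214081 ≈ 2.4651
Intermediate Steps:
g = 2108 (g = 2080 + 28 = 2108)
-3491/(-2983) + g/1628 = -3491/(-2983) + 2108/1628 = -3491*(-1/2983) + 2108*(1/1628) = 3491/2983 + 527/407 = 2992878/1214081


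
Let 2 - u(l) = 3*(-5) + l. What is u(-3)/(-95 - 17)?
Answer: -5/28 ≈ -0.17857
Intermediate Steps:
u(l) = 17 - l (u(l) = 2 - (3*(-5) + l) = 2 - (-15 + l) = 2 + (15 - l) = 17 - l)
u(-3)/(-95 - 17) = (17 - 1*(-3))/(-95 - 17) = (17 + 3)/(-112) = 20*(-1/112) = -5/28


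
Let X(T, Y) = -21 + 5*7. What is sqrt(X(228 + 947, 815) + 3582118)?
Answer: 2*sqrt(895533) ≈ 1892.7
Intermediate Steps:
X(T, Y) = 14 (X(T, Y) = -21 + 35 = 14)
sqrt(X(228 + 947, 815) + 3582118) = sqrt(14 + 3582118) = sqrt(3582132) = 2*sqrt(895533)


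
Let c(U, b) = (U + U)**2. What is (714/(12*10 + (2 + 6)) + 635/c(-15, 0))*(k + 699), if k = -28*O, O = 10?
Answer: 7582643/2880 ≈ 2632.9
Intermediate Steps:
c(U, b) = 4*U**2 (c(U, b) = (2*U)**2 = 4*U**2)
k = -280 (k = -28*10 = -280)
(714/(12*10 + (2 + 6)) + 635/c(-15, 0))*(k + 699) = (714/(12*10 + (2 + 6)) + 635/((4*(-15)**2)))*(-280 + 699) = (714/(120 + 8) + 635/((4*225)))*419 = (714/128 + 635/900)*419 = (714*(1/128) + 635*(1/900))*419 = (357/64 + 127/180)*419 = (18097/2880)*419 = 7582643/2880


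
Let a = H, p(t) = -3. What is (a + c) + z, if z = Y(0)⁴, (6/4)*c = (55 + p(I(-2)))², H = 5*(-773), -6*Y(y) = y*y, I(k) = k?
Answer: -6187/3 ≈ -2062.3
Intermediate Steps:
Y(y) = -y²/6 (Y(y) = -y*y/6 = -y²/6)
H = -3865
c = 5408/3 (c = 2*(55 - 3)²/3 = (⅔)*52² = (⅔)*2704 = 5408/3 ≈ 1802.7)
a = -3865
z = 0 (z = (-⅙*0²)⁴ = (-⅙*0)⁴ = 0⁴ = 0)
(a + c) + z = (-3865 + 5408/3) + 0 = -6187/3 + 0 = -6187/3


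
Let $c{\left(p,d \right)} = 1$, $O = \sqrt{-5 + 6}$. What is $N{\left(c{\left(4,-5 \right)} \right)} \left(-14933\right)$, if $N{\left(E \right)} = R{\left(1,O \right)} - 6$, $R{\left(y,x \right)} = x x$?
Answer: $74665$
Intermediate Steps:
$O = 1$ ($O = \sqrt{1} = 1$)
$R{\left(y,x \right)} = x^{2}$
$N{\left(E \right)} = -5$ ($N{\left(E \right)} = 1^{2} - 6 = 1 - 6 = -5$)
$N{\left(c{\left(4,-5 \right)} \right)} \left(-14933\right) = \left(-5\right) \left(-14933\right) = 74665$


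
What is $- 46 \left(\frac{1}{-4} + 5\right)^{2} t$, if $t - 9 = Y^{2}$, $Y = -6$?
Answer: $- \frac{373635}{8} \approx -46704.0$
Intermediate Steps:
$t = 45$ ($t = 9 + \left(-6\right)^{2} = 9 + 36 = 45$)
$- 46 \left(\frac{1}{-4} + 5\right)^{2} t = - 46 \left(\frac{1}{-4} + 5\right)^{2} \cdot 45 = - 46 \left(- \frac{1}{4} + 5\right)^{2} \cdot 45 = - 46 \left(\frac{19}{4}\right)^{2} \cdot 45 = \left(-46\right) \frac{361}{16} \cdot 45 = \left(- \frac{8303}{8}\right) 45 = - \frac{373635}{8}$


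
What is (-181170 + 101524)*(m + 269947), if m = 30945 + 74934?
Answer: -29933037596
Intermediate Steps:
m = 105879
(-181170 + 101524)*(m + 269947) = (-181170 + 101524)*(105879 + 269947) = -79646*375826 = -29933037596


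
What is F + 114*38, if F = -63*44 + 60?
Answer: 1620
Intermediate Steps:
F = -2712 (F = -2772 + 60 = -2712)
F + 114*38 = -2712 + 114*38 = -2712 + 4332 = 1620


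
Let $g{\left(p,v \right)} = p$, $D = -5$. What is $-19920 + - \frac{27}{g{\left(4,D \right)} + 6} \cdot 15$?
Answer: $- \frac{39921}{2} \approx -19961.0$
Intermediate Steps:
$-19920 + - \frac{27}{g{\left(4,D \right)} + 6} \cdot 15 = -19920 + - \frac{27}{4 + 6} \cdot 15 = -19920 + - \frac{27}{10} \cdot 15 = -19920 + \left(-27\right) \frac{1}{10} \cdot 15 = -19920 - \frac{81}{2} = - \frac{39921}{2}$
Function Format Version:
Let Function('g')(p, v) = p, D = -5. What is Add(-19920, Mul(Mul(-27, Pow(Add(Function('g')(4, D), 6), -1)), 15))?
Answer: Rational(-39921, 2) ≈ -19961.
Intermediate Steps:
Add(-19920, Mul(Mul(-27, Pow(Add(Function('g')(4, D), 6), -1)), 15)) = Add(-19920, Mul(Mul(-27, Pow(Add(4, 6), -1)), 15)) = Add(-19920, Mul(Mul(-27, Pow(10, -1)), 15)) = Add(-19920, Mul(Mul(-27, Rational(1, 10)), 15)) = Add(-19920, Mul(Rational(-27, 10), 15)) = Add(-19920, Rational(-81, 2)) = Rational(-39921, 2)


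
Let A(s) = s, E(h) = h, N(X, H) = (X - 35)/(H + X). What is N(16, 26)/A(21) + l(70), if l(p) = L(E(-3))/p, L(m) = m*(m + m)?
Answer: 1039/4410 ≈ 0.23560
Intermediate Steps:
N(X, H) = (-35 + X)/(H + X)
L(m) = 2*m² (L(m) = m*(2*m) = 2*m²)
l(p) = 18/p (l(p) = (2*(-3)²)/p = (2*9)/p = 18/p)
N(16, 26)/A(21) + l(70) = ((-35 + 16)/(26 + 16))/21 + 18/70 = (-19/42)*(1/21) + 18*(1/70) = ((1/42)*(-19))*(1/21) + 9/35 = -19/42*1/21 + 9/35 = -19/882 + 9/35 = 1039/4410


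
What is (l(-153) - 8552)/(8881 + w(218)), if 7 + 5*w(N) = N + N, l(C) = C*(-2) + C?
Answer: -41995/44834 ≈ -0.93668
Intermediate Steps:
l(C) = -C (l(C) = -2*C + C = -C)
w(N) = -7/5 + 2*N/5 (w(N) = -7/5 + (N + N)/5 = -7/5 + (2*N)/5 = -7/5 + 2*N/5)
(l(-153) - 8552)/(8881 + w(218)) = (-1*(-153) - 8552)/(8881 + (-7/5 + (⅖)*218)) = (153 - 8552)/(8881 + (-7/5 + 436/5)) = -8399/(8881 + 429/5) = -8399/44834/5 = -8399*5/44834 = -41995/44834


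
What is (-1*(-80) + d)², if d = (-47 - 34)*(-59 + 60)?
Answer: 1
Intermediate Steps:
d = -81 (d = -81*1 = -81)
(-1*(-80) + d)² = (-1*(-80) - 81)² = (80 - 81)² = (-1)² = 1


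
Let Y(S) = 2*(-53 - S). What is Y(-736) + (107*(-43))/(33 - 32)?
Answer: -3235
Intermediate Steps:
Y(S) = -106 - 2*S
Y(-736) + (107*(-43))/(33 - 32) = (-106 - 2*(-736)) + (107*(-43))/(33 - 32) = (-106 + 1472) - 4601/1 = 1366 - 4601*1 = 1366 - 4601 = -3235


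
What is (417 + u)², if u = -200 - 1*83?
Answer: 17956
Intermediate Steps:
u = -283 (u = -200 - 83 = -283)
(417 + u)² = (417 - 283)² = 134² = 17956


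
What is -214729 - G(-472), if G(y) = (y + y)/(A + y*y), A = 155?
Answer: -47871467587/222939 ≈ -2.1473e+5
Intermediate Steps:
G(y) = 2*y/(155 + y²) (G(y) = (y + y)/(155 + y*y) = (2*y)/(155 + y²) = 2*y/(155 + y²))
-214729 - G(-472) = -214729 - 2*(-472)/(155 + (-472)²) = -214729 - 2*(-472)/(155 + 222784) = -214729 - 2*(-472)/222939 = -214729 - 1*(-944/222939) = -214729 + 944/222939 = -47871467587/222939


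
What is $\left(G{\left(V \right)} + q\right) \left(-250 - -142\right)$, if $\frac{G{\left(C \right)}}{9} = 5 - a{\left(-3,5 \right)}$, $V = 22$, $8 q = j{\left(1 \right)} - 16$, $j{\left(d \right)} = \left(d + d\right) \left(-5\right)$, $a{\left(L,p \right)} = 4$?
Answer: $-621$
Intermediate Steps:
$j{\left(d \right)} = - 10 d$ ($j{\left(d \right)} = 2 d \left(-5\right) = - 10 d$)
$q = - \frac{13}{4}$ ($q = \frac{\left(-10\right) 1 - 16}{8} = \frac{-10 - 16}{8} = \frac{1}{8} \left(-26\right) = - \frac{13}{4} \approx -3.25$)
$G{\left(C \right)} = 9$ ($G{\left(C \right)} = 9 \left(5 - 4\right) = 9 \cdot 1 = 9$)
$\left(G{\left(V \right)} + q\right) \left(-250 - -142\right) = \left(9 - \frac{13}{4}\right) \left(-250 - -142\right) = \frac{23 \left(-250 + 142\right)}{4} = \frac{23}{4} \left(-108\right) = -621$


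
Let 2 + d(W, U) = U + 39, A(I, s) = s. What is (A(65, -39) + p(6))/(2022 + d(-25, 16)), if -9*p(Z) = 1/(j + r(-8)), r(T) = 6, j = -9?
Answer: -1052/56025 ≈ -0.018777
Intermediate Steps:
d(W, U) = 37 + U (d(W, U) = -2 + (U + 39) = -2 + (39 + U) = 37 + U)
p(Z) = 1/27 (p(Z) = -1/(9*(-9 + 6)) = -⅑/(-3) = -⅑*(-⅓) = 1/27)
(A(65, -39) + p(6))/(2022 + d(-25, 16)) = (-39 + 1/27)/(2022 + (37 + 16)) = -1052/(27*(2022 + 53)) = -1052/27/2075 = -1052/27*1/2075 = -1052/56025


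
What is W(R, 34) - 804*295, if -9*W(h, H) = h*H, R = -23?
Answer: -2133838/9 ≈ -2.3709e+5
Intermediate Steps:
W(h, H) = -H*h/9 (W(h, H) = -h*H/9 = -H*h/9)
W(R, 34) - 804*295 = -⅑*34*(-23) - 804*295 = 782/9 - 237180 = -2133838/9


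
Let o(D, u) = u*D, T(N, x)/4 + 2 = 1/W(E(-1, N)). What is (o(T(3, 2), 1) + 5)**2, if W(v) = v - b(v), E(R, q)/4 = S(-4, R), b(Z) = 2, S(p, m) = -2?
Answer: 289/25 ≈ 11.560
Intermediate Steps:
E(R, q) = -8 (E(R, q) = 4*(-2) = -8)
W(v) = -2 + v (W(v) = v - 1*2 = v - 2 = -2 + v)
T(N, x) = -42/5 (T(N, x) = -8 + 4/(-2 - 8) = -8 + 4/(-10) = -8 + 4*(-1/10) = -8 - 2/5 = -42/5)
o(D, u) = D*u
(o(T(3, 2), 1) + 5)**2 = (-42/5*1 + 5)**2 = (-42/5 + 5)**2 = (-17/5)**2 = 289/25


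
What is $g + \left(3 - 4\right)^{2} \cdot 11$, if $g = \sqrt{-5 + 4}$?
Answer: $11 + i \approx 11.0 + 1.0 i$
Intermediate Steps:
$g = i$ ($g = \sqrt{-1} = i \approx 1.0 i$)
$g + \left(3 - 4\right)^{2} \cdot 11 = i + \left(3 - 4\right)^{2} \cdot 11 = i + \left(-1\right)^{2} \cdot 11 = i + 1 \cdot 11 = i + 11 = 11 + i$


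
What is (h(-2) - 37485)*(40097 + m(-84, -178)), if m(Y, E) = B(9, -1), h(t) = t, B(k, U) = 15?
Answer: -1503678544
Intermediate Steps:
m(Y, E) = 15
(h(-2) - 37485)*(40097 + m(-84, -178)) = (-2 - 37485)*(40097 + 15) = -37487*40112 = -1503678544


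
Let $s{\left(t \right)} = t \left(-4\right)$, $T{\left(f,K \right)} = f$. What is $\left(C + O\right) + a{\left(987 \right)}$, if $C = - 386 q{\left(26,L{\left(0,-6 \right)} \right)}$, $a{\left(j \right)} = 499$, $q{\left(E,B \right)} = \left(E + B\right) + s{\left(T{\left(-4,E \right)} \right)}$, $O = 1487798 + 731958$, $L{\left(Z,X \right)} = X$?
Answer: $2206359$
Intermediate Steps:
$s{\left(t \right)} = - 4 t$
$O = 2219756$
$q{\left(E,B \right)} = 16 + B + E$ ($q{\left(E,B \right)} = \left(E + B\right) - -16 = \left(B + E\right) + 16 = 16 + B + E$)
$C = -13896$ ($C = - 386 \left(16 - 6 + 26\right) = \left(-386\right) 36 = -13896$)
$\left(C + O\right) + a{\left(987 \right)} = \left(-13896 + 2219756\right) + 499 = 2205860 + 499 = 2206359$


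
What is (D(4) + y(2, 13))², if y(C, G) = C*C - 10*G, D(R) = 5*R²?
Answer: 2116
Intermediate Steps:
y(C, G) = C² - 10*G
(D(4) + y(2, 13))² = (5*4² + (2² - 10*13))² = (5*16 + (4 - 130))² = (80 - 126)² = (-46)² = 2116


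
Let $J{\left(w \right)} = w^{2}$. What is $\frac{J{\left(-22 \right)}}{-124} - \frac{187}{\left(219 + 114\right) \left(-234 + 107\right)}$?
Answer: $- \frac{5111414}{1311021} \approx -3.8988$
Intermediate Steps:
$\frac{J{\left(-22 \right)}}{-124} - \frac{187}{\left(219 + 114\right) \left(-234 + 107\right)} = \frac{\left(-22\right)^{2}}{-124} - \frac{187}{\left(219 + 114\right) \left(-234 + 107\right)} = 484 \left(- \frac{1}{124}\right) - \frac{187}{333 \left(-127\right)} = - \frac{121}{31} - \frac{187}{-42291} = - \frac{121}{31} - - \frac{187}{42291} = - \frac{121}{31} + \frac{187}{42291} = - \frac{5111414}{1311021}$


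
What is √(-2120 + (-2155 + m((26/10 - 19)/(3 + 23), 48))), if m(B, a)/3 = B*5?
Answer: I*√724074/13 ≈ 65.456*I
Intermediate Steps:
m(B, a) = 15*B (m(B, a) = 3*(B*5) = 3*(5*B) = 15*B)
√(-2120 + (-2155 + m((26/10 - 19)/(3 + 23), 48))) = √(-2120 + (-2155 + 15*((26/10 - 19)/(3 + 23)))) = √(-2120 + (-2155 + 15*((26*(⅒) - 19)/26))) = √(-2120 + (-2155 + 15*((13/5 - 19)*(1/26)))) = √(-2120 + (-2155 + 15*(-82/5*1/26))) = √(-2120 + (-2155 + 15*(-41/65))) = √(-2120 + (-2155 - 123/13)) = √(-2120 - 28138/13) = √(-55698/13) = I*√724074/13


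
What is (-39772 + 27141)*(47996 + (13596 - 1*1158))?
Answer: -763341854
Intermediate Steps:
(-39772 + 27141)*(47996 + (13596 - 1*1158)) = -12631*(47996 + (13596 - 1158)) = -12631*(47996 + 12438) = -12631*60434 = -763341854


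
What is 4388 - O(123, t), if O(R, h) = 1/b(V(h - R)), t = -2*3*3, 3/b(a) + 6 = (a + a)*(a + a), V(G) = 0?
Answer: 4390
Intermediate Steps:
b(a) = 3/(-6 + 4*a**2) (b(a) = 3/(-6 + (a + a)*(a + a)) = 3/(-6 + (2*a)*(2*a)) = 3/(-6 + 4*a**2))
t = -18 (t = -6*3 = -18)
O(R, h) = -2 (O(R, h) = 1/(3/(2*(-3 + 2*0**2))) = 1/(3/(2*(-3 + 2*0))) = 1/(3/(2*(-3 + 0))) = 1/((3/2)/(-3)) = 1/((3/2)*(-1/3)) = 1/(-1/2) = -2)
4388 - O(123, t) = 4388 - 1*(-2) = 4388 + 2 = 4390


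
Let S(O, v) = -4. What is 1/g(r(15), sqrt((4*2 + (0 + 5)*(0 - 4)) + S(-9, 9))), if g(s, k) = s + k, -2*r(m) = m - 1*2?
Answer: -26/233 - 16*I/233 ≈ -0.11159 - 0.06867*I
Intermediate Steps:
r(m) = 1 - m/2 (r(m) = -(m - 1*2)/2 = -(m - 2)/2 = -(-2 + m)/2 = 1 - m/2)
g(s, k) = k + s
1/g(r(15), sqrt((4*2 + (0 + 5)*(0 - 4)) + S(-9, 9))) = 1/(sqrt((4*2 + (0 + 5)*(0 - 4)) - 4) + (1 - 1/2*15)) = 1/(sqrt((8 + 5*(-4)) - 4) + (1 - 15/2)) = 1/(sqrt((8 - 20) - 4) - 13/2) = 1/(sqrt(-12 - 4) - 13/2) = 1/(sqrt(-16) - 13/2) = 1/(4*I - 13/2) = 1/(-13/2 + 4*I) = 4*(-13/2 - 4*I)/233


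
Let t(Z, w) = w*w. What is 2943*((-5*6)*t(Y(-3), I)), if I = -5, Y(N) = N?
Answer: -2207250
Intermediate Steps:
t(Z, w) = w²
2943*((-5*6)*t(Y(-3), I)) = 2943*(-5*6*(-5)²) = 2943*(-30*25) = 2943*(-750) = -2207250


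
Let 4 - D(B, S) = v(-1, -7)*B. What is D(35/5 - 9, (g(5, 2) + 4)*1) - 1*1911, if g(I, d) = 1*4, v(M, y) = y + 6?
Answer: -1909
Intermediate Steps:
v(M, y) = 6 + y
g(I, d) = 4
D(B, S) = 4 + B (D(B, S) = 4 - (6 - 7)*B = 4 - (-1)*B = 4 + B)
D(35/5 - 9, (g(5, 2) + 4)*1) - 1*1911 = (4 + (35/5 - 9)) - 1*1911 = (4 + (35*(1/5) - 9)) - 1911 = (4 + (7 - 9)) - 1911 = (4 - 2) - 1911 = 2 - 1911 = -1909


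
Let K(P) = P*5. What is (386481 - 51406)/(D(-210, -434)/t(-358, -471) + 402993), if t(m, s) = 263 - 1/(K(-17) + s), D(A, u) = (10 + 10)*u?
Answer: 48997682175/58924437317 ≈ 0.83153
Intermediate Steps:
K(P) = 5*P
D(A, u) = 20*u
t(m, s) = 263 - 1/(-85 + s) (t(m, s) = 263 - 1/(5*(-17) + s) = 263 - 1/(-85 + s))
(386481 - 51406)/(D(-210, -434)/t(-358, -471) + 402993) = (386481 - 51406)/((20*(-434))/(((-22356 + 263*(-471))/(-85 - 471))) + 402993) = 335075/(-8680*(-556/(-22356 - 123873)) + 402993) = 335075/(-8680/((-1/556*(-146229))) + 402993) = 335075/(-8680/146229/556 + 402993) = 335075/(-8680*556/146229 + 402993) = 335075/(-4826080/146229 + 402993) = 335075/(58924437317/146229) = 335075*(146229/58924437317) = 48997682175/58924437317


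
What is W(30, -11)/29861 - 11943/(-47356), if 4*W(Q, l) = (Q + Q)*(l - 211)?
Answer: 198934443/1414097516 ≈ 0.14068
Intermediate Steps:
W(Q, l) = Q*(-211 + l)/2 (W(Q, l) = ((Q + Q)*(l - 211))/4 = ((2*Q)*(-211 + l))/4 = (2*Q*(-211 + l))/4 = Q*(-211 + l)/2)
W(30, -11)/29861 - 11943/(-47356) = ((1/2)*30*(-211 - 11))/29861 - 11943/(-47356) = ((1/2)*30*(-222))*(1/29861) - 11943*(-1/47356) = -3330*1/29861 + 11943/47356 = -3330/29861 + 11943/47356 = 198934443/1414097516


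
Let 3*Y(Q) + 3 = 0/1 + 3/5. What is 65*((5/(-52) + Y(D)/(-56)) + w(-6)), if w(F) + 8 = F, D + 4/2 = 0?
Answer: -25629/28 ≈ -915.32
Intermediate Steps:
D = -2 (D = -2 + 0 = -2)
w(F) = -8 + F
Y(Q) = -⅘ (Y(Q) = -1 + (0/1 + 3/5)/3 = -1 + (0*1 + 3*(⅕))/3 = -1 + (0 + ⅗)/3 = -1 + (⅓)*(⅗) = -1 + ⅕ = -⅘)
65*((5/(-52) + Y(D)/(-56)) + w(-6)) = 65*((5/(-52) - ⅘/(-56)) + (-8 - 6)) = 65*((5*(-1/52) - ⅘*(-1/56)) - 14) = 65*((-5/52 + 1/70) - 14) = 65*(-149/1820 - 14) = 65*(-25629/1820) = -25629/28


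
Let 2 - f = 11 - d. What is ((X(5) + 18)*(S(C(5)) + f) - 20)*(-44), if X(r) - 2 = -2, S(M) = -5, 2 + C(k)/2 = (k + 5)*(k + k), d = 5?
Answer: 8008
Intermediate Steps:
C(k) = -4 + 4*k*(5 + k) (C(k) = -4 + 2*((k + 5)*(k + k)) = -4 + 2*((5 + k)*(2*k)) = -4 + 2*(2*k*(5 + k)) = -4 + 4*k*(5 + k))
X(r) = 0 (X(r) = 2 - 2 = 0)
f = -4 (f = 2 - (11 - 1*5) = 2 - (11 - 5) = 2 - 1*6 = 2 - 6 = -4)
((X(5) + 18)*(S(C(5)) + f) - 20)*(-44) = ((0 + 18)*(-5 - 4) - 20)*(-44) = (18*(-9) - 20)*(-44) = (-162 - 20)*(-44) = -182*(-44) = 8008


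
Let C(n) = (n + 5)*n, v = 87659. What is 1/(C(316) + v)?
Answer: 1/189095 ≈ 5.2883e-6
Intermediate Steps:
C(n) = n*(5 + n) (C(n) = (5 + n)*n = n*(5 + n))
1/(C(316) + v) = 1/(316*(5 + 316) + 87659) = 1/(316*321 + 87659) = 1/(101436 + 87659) = 1/189095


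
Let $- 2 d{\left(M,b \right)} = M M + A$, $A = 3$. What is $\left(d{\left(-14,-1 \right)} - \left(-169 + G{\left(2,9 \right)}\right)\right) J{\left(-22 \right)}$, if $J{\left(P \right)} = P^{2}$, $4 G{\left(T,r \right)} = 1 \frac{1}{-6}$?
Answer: $\frac{201949}{6} \approx 33658.0$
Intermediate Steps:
$G{\left(T,r \right)} = - \frac{1}{24}$ ($G{\left(T,r \right)} = \frac{1 \frac{1}{-6}}{4} = \frac{1 \left(- \frac{1}{6}\right)}{4} = \frac{1}{4} \left(- \frac{1}{6}\right) = - \frac{1}{24}$)
$d{\left(M,b \right)} = - \frac{3}{2} - \frac{M^{2}}{2}$ ($d{\left(M,b \right)} = - \frac{M M + 3}{2} = - \frac{M^{2} + 3}{2} = - \frac{3 + M^{2}}{2} = - \frac{3}{2} - \frac{M^{2}}{2}$)
$\left(d{\left(-14,-1 \right)} - \left(-169 + G{\left(2,9 \right)}\right)\right) J{\left(-22 \right)} = \left(\left(- \frac{3}{2} - \frac{\left(-14\right)^{2}}{2}\right) + \left(169 - - \frac{1}{24}\right)\right) \left(-22\right)^{2} = \left(\left(- \frac{3}{2} - 98\right) + \left(169 + \frac{1}{24}\right)\right) 484 = \left(\left(- \frac{3}{2} - 98\right) + \frac{4057}{24}\right) 484 = \left(- \frac{199}{2} + \frac{4057}{24}\right) 484 = \frac{1669}{24} \cdot 484 = \frac{201949}{6}$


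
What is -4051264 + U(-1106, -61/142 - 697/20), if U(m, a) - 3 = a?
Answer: -5752840717/1420 ≈ -4.0513e+6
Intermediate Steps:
U(m, a) = 3 + a
-4051264 + U(-1106, -61/142 - 697/20) = -4051264 + (3 + (-61/142 - 697/20)) = -4051264 + (3 - 50097/1420) = -4051264 - 45837/1420 = -5752840717/1420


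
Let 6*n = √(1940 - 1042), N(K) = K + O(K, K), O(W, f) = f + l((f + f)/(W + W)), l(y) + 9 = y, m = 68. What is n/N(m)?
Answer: √898/768 ≈ 0.039019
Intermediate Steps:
l(y) = -9 + y
O(W, f) = -9 + f + f/W (O(W, f) = f + (-9 + (f + f)/(W + W)) = f + (-9 + (2*f)/((2*W))) = f + (-9 + (2*f)*(1/(2*W))) = f + (-9 + f/W) = -9 + f + f/W)
N(K) = -8 + 2*K (N(K) = K + (-9 + K + K/K) = K + (-9 + K + 1) = K + (-8 + K) = -8 + 2*K)
n = √898/6 (n = √(1940 - 1042)/6 = √898/6 ≈ 4.9944)
n/N(m) = (√898/6)/(-8 + 2*68) = (√898/6)/(-8 + 136) = (√898/6)/128 = (√898/6)*(1/128) = √898/768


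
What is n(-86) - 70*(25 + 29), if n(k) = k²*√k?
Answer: -3780 + 7396*I*√86 ≈ -3780.0 + 68588.0*I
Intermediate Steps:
n(k) = k^(5/2)
n(-86) - 70*(25 + 29) = (-86)^(5/2) - 70*(25 + 29) = 7396*I*√86 - 70*54 = 7396*I*√86 - 1*3780 = 7396*I*√86 - 3780 = -3780 + 7396*I*√86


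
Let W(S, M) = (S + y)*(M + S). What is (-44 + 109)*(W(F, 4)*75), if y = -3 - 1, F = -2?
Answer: -58500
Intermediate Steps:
y = -4
W(S, M) = (-4 + S)*(M + S) (W(S, M) = (S - 4)*(M + S) = (-4 + S)*(M + S))
(-44 + 109)*(W(F, 4)*75) = (-44 + 109)*(((-2)**2 - 4*4 - 4*(-2) + 4*(-2))*75) = 65*((4 - 16 + 8 - 8)*75) = 65*(-12*75) = 65*(-900) = -58500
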